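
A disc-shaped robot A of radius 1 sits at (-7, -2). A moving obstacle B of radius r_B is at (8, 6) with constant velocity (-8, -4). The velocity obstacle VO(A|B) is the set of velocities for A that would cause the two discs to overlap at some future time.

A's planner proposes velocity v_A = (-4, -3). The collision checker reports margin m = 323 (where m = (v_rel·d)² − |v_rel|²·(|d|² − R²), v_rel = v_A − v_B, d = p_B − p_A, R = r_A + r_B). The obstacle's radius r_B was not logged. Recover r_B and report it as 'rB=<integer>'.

m = 323
d = (15, 8);  v_rel = (4, 1),  |v_rel|² = 17
v_rel×d = (4)·(8) − (1)·(15) = 17
since m = R²·17 − 17²:  R² = (289 + 323) / 17 = 36
R = √36 = 6  ⇒  r_B = 6 − 1 = 5

rB=5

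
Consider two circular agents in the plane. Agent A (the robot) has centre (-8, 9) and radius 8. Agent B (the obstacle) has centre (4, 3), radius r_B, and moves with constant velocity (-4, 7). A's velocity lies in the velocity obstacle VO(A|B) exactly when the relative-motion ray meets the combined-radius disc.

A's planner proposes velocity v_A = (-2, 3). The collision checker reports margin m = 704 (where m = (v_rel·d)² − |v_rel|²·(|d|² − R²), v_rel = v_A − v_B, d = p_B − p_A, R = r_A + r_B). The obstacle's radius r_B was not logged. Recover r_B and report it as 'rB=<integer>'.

m = 704
d = (12, -6);  v_rel = (2, -4),  |v_rel|² = 20
v_rel×d = (2)·(-6) − (-4)·(12) = 36
since m = R²·20 − 36²:  R² = (1296 + 704) / 20 = 100
R = √100 = 10  ⇒  r_B = 10 − 8 = 2

rB=2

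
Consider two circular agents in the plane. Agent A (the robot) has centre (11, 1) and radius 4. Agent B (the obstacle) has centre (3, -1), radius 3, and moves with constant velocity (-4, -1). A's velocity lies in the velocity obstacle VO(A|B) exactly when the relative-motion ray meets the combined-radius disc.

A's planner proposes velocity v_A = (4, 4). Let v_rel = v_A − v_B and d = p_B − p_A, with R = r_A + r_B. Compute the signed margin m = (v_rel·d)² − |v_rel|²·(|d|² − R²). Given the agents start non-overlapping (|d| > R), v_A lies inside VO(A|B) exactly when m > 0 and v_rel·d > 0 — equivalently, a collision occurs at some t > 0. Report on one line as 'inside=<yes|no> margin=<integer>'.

d = (-8, -2),  |d|² = 68;  R = 4+3 = 7,  c = 68−7² = 19
v_rel = (8, 5),  |v_rel|² = 89;  v_rel·d = (8)·(-8) + (5)·(-2) = -74
89·t² + 148·t + 19 = 0  ⇒  m = (-74)² − 89·19 = 3785
m = 3785 > 0,  v_rel·d = -74 < 0  ⇒  outside

inside=no margin=3785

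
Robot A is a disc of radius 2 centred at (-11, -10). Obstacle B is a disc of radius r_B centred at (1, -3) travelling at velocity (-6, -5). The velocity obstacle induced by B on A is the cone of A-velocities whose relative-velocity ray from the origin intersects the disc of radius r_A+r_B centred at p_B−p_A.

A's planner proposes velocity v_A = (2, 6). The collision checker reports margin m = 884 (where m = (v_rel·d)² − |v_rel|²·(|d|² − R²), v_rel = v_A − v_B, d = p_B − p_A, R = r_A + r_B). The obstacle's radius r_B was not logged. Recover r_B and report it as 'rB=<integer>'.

m = 884
d = (12, 7);  v_rel = (8, 11),  |v_rel|² = 185
v_rel×d = (8)·(7) − (11)·(12) = -76
since m = R²·185 − (-76)²:  R² = (5776 + 884) / 185 = 36
R = √36 = 6  ⇒  r_B = 6 − 2 = 4

rB=4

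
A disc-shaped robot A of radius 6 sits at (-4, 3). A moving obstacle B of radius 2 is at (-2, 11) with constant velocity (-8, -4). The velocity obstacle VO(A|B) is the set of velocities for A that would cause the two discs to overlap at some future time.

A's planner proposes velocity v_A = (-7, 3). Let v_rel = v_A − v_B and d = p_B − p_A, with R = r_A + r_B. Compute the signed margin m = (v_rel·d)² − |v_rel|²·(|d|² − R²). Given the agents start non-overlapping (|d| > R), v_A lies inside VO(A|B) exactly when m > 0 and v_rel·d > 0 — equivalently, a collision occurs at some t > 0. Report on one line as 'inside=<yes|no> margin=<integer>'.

d = (2, 8),  |d|² = 68;  R = 6+2 = 8,  c = 68−8² = 4
v_rel = (1, 7),  |v_rel|² = 50;  v_rel·d = (1)·(2) + (7)·(8) = 58
50·t² − 116·t + 4 = 0  ⇒  m = 58² − 50·4 = 3164
m = 3164 > 0,  v_rel·d = 58 > 0  ⇒  inside

inside=yes margin=3164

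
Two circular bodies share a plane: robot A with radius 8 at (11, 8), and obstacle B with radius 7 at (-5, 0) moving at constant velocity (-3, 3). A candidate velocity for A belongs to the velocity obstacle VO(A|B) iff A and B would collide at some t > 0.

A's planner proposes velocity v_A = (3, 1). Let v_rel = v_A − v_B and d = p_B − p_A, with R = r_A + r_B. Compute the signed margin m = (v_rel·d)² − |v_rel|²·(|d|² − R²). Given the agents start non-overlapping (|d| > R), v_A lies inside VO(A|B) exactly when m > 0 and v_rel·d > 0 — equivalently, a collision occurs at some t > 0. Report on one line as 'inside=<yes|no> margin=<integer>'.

d = (-16, -8),  |d|² = 320;  R = 8+7 = 15,  c = 320−15² = 95
v_rel = (6, -2),  |v_rel|² = 40;  v_rel·d = (6)·(-16) + (-2)·(-8) = -80
40·t² + 160·t + 95 = 0  ⇒  m = (-80)² − 40·95 = 2600
m = 2600 > 0,  v_rel·d = -80 < 0  ⇒  outside

inside=no margin=2600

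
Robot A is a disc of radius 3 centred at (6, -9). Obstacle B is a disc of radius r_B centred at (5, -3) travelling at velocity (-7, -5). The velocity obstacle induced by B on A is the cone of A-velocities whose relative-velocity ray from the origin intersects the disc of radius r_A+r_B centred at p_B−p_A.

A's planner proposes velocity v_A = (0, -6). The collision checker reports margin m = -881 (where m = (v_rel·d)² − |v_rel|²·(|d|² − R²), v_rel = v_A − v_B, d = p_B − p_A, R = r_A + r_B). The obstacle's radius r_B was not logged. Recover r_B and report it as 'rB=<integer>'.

m = -881
d = (-1, 6);  v_rel = (7, -1),  |v_rel|² = 50
v_rel×d = (7)·(6) − (-1)·(-1) = 41
since m = R²·50 − 41²:  R² = (1681 + -881) / 50 = 16
R = √16 = 4  ⇒  r_B = 4 − 3 = 1

rB=1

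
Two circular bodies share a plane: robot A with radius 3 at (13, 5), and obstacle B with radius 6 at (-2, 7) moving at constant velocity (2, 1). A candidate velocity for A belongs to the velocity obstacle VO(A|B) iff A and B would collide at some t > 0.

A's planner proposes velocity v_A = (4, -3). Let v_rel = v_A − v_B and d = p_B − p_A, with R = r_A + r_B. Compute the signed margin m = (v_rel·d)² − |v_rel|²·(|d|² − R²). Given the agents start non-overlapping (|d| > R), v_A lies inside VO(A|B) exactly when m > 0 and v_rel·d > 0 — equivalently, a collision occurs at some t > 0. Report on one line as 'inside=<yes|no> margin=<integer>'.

d = (-15, 2),  |d|² = 229;  R = 3+6 = 9,  c = 229−9² = 148
v_rel = (2, -4),  |v_rel|² = 20;  v_rel·d = (2)·(-15) + (-4)·(2) = -38
20·t² + 76·t + 148 = 0  ⇒  m = (-38)² − 20·148 = -1516
m = -1516 < 0,  v_rel·d = -38 < 0  ⇒  outside

inside=no margin=-1516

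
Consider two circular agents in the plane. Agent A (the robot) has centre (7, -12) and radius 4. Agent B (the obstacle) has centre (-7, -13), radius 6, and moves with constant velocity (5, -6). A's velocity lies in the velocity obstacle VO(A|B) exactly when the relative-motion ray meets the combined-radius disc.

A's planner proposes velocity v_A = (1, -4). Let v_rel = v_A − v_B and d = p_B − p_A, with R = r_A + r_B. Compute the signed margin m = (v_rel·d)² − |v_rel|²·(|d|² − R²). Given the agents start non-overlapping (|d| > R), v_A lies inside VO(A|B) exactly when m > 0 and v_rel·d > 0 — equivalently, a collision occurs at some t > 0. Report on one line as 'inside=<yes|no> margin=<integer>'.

d = (-14, -1),  |d|² = 197;  R = 4+6 = 10,  c = 197−10² = 97
v_rel = (-4, 2),  |v_rel|² = 20;  v_rel·d = (-4)·(-14) + (2)·(-1) = 54
20·t² − 108·t + 97 = 0  ⇒  m = 54² − 20·97 = 976
m = 976 > 0,  v_rel·d = 54 > 0  ⇒  inside

inside=yes margin=976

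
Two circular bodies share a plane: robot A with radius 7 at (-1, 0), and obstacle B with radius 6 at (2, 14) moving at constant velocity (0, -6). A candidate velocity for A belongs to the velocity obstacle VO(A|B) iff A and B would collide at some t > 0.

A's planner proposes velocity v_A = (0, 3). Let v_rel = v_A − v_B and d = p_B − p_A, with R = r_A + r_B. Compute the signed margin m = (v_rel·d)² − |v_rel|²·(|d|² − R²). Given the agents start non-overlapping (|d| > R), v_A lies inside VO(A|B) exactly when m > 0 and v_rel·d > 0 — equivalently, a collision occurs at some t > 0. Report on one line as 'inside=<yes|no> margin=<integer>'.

d = (3, 14),  |d|² = 205;  R = 7+6 = 13,  c = 205−13² = 36
v_rel = (0, 9),  |v_rel|² = 81;  v_rel·d = (0)·(3) + (9)·(14) = 126
81·t² − 252·t + 36 = 0  ⇒  m = 126² − 81·36 = 12960
m = 12960 > 0,  v_rel·d = 126 > 0  ⇒  inside

inside=yes margin=12960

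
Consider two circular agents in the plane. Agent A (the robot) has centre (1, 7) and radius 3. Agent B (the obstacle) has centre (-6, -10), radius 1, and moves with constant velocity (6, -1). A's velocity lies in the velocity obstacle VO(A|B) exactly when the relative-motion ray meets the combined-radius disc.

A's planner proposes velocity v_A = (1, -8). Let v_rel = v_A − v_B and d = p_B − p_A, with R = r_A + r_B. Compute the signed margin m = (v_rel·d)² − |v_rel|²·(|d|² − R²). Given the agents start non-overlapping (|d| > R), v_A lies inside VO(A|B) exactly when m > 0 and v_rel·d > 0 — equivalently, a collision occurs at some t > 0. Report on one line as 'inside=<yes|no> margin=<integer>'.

d = (-7, -17),  |d|² = 338;  R = 3+1 = 4,  c = 338−4² = 322
v_rel = (-5, -7),  |v_rel|² = 74;  v_rel·d = (-5)·(-7) + (-7)·(-17) = 154
74·t² − 308·t + 322 = 0  ⇒  m = 154² − 74·322 = -112
m = -112 < 0,  v_rel·d = 154 > 0  ⇒  outside

inside=no margin=-112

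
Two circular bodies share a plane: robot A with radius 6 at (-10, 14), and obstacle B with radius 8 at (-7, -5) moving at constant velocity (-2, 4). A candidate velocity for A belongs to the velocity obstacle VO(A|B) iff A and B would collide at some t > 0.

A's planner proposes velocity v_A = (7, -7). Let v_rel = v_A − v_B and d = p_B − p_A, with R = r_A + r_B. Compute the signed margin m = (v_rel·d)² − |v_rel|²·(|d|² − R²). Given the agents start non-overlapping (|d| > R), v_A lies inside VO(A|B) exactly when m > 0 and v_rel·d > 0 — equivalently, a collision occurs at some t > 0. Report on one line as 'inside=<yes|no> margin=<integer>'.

d = (3, -19),  |d|² = 370;  R = 6+8 = 14,  c = 370−14² = 174
v_rel = (9, -11),  |v_rel|² = 202;  v_rel·d = (9)·(3) + (-11)·(-19) = 236
202·t² − 472·t + 174 = 0  ⇒  m = 236² − 202·174 = 20548
m = 20548 > 0,  v_rel·d = 236 > 0  ⇒  inside

inside=yes margin=20548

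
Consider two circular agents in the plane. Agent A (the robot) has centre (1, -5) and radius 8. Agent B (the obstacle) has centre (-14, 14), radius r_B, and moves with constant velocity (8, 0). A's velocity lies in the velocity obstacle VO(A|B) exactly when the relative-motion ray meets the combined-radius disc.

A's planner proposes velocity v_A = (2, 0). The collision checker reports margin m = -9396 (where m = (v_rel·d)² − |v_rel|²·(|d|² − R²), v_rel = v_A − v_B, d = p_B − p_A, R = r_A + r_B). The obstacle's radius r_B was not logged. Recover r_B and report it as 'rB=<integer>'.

m = -9396
d = (-15, 19);  v_rel = (-6, 0),  |v_rel|² = 36
v_rel×d = (-6)·(19) − (0)·(-15) = -114
since m = R²·36 − (-114)²:  R² = (12996 + -9396) / 36 = 100
R = √100 = 10  ⇒  r_B = 10 − 8 = 2

rB=2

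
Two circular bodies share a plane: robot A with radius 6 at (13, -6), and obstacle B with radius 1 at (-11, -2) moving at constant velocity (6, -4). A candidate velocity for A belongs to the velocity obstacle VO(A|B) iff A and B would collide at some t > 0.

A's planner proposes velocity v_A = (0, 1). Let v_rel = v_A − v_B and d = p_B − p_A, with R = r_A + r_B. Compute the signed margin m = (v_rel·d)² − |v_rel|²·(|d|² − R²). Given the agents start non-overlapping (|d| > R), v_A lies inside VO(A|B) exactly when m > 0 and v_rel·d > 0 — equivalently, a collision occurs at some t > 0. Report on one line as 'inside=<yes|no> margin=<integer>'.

d = (-24, 4),  |d|² = 592;  R = 6+1 = 7,  c = 592−7² = 543
v_rel = (-6, 5),  |v_rel|² = 61;  v_rel·d = (-6)·(-24) + (5)·(4) = 164
61·t² − 328·t + 543 = 0  ⇒  m = 164² − 61·543 = -6227
m = -6227 < 0,  v_rel·d = 164 > 0  ⇒  outside

inside=no margin=-6227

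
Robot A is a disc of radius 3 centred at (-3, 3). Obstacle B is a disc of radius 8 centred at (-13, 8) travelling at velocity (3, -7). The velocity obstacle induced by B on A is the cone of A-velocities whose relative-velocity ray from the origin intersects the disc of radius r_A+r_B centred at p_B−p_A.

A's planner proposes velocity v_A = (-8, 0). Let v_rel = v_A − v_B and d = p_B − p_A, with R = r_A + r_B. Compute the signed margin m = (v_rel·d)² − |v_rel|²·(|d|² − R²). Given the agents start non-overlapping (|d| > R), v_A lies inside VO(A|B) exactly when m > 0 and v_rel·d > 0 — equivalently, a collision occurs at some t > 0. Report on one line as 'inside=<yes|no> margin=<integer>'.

d = (-10, 5),  |d|² = 125;  R = 3+8 = 11,  c = 125−11² = 4
v_rel = (-11, 7),  |v_rel|² = 170;  v_rel·d = (-11)·(-10) + (7)·(5) = 145
170·t² − 290·t + 4 = 0  ⇒  m = 145² − 170·4 = 20345
m = 20345 > 0,  v_rel·d = 145 > 0  ⇒  inside

inside=yes margin=20345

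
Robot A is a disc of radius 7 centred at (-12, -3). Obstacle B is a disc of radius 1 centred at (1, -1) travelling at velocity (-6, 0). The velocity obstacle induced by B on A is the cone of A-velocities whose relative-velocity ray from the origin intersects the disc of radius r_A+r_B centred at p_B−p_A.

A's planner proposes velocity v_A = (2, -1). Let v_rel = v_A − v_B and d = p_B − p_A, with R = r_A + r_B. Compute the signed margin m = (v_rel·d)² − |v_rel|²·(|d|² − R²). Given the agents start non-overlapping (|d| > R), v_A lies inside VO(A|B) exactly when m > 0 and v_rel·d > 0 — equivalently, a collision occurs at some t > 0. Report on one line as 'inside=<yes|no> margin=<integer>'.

d = (13, 2),  |d|² = 173;  R = 7+1 = 8,  c = 173−8² = 109
v_rel = (8, -1),  |v_rel|² = 65;  v_rel·d = (8)·(13) + (-1)·(2) = 102
65·t² − 204·t + 109 = 0  ⇒  m = 102² − 65·109 = 3319
m = 3319 > 0,  v_rel·d = 102 > 0  ⇒  inside

inside=yes margin=3319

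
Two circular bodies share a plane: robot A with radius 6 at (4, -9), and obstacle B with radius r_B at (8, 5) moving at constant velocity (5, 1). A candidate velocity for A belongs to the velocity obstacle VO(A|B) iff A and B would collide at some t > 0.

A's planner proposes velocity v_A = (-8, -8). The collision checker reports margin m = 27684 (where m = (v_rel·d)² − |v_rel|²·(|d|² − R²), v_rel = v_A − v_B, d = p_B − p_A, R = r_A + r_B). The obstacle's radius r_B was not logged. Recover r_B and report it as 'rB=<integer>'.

m = 27684
d = (4, 14);  v_rel = (-13, -9),  |v_rel|² = 250
v_rel×d = (-13)·(14) − (-9)·(4) = -146
since m = R²·250 − (-146)²:  R² = (21316 + 27684) / 250 = 196
R = √196 = 14  ⇒  r_B = 14 − 6 = 8

rB=8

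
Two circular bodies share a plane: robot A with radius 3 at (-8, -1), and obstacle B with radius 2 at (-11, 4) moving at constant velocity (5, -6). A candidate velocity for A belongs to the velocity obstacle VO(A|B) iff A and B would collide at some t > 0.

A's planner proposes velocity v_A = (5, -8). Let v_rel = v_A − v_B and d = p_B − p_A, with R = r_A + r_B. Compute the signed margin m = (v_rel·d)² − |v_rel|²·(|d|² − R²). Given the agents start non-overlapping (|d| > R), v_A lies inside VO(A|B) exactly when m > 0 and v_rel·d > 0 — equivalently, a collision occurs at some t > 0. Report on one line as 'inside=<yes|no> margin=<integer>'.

d = (-3, 5),  |d|² = 34;  R = 3+2 = 5,  c = 34−5² = 9
v_rel = (0, -2),  |v_rel|² = 4;  v_rel·d = (0)·(-3) + (-2)·(5) = -10
4·t² + 20·t + 9 = 0  ⇒  m = (-10)² − 4·9 = 64
m = 64 > 0,  v_rel·d = -10 < 0  ⇒  outside

inside=no margin=64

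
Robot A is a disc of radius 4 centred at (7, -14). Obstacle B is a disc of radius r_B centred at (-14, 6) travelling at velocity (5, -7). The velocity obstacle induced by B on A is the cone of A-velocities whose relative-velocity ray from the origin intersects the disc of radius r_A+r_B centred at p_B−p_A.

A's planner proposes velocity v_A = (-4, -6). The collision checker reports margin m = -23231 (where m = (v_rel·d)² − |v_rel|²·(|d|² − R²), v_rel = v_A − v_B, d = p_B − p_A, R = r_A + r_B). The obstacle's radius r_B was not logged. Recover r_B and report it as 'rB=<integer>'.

m = -23231
d = (-21, 20);  v_rel = (-9, 1),  |v_rel|² = 82
v_rel×d = (-9)·(20) − (1)·(-21) = -159
since m = R²·82 − (-159)²:  R² = (25281 + -23231) / 82 = 25
R = √25 = 5  ⇒  r_B = 5 − 4 = 1

rB=1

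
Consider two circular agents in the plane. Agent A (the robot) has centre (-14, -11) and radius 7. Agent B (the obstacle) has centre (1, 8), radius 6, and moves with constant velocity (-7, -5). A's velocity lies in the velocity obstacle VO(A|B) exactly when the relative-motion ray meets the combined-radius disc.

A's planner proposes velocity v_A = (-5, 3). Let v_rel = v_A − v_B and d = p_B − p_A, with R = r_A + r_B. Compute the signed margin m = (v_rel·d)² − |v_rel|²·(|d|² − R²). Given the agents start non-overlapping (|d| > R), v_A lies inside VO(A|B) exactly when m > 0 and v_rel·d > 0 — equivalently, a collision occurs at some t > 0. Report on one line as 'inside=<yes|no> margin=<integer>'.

d = (15, 19),  |d|² = 586;  R = 7+6 = 13,  c = 586−13² = 417
v_rel = (2, 8),  |v_rel|² = 68;  v_rel·d = (2)·(15) + (8)·(19) = 182
68·t² − 364·t + 417 = 0  ⇒  m = 182² − 68·417 = 4768
m = 4768 > 0,  v_rel·d = 182 > 0  ⇒  inside

inside=yes margin=4768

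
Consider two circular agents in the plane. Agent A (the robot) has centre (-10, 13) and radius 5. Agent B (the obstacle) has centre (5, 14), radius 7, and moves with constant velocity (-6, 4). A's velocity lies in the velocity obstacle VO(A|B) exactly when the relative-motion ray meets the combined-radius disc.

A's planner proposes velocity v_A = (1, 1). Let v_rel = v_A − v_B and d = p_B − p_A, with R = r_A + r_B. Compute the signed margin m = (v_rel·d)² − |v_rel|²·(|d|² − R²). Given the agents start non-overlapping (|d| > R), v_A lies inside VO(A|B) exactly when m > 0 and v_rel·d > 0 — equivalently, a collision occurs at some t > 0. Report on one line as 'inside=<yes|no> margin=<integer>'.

d = (15, 1),  |d|² = 226;  R = 5+7 = 12,  c = 226−12² = 82
v_rel = (7, -3),  |v_rel|² = 58;  v_rel·d = (7)·(15) + (-3)·(1) = 102
58·t² − 204·t + 82 = 0  ⇒  m = 102² − 58·82 = 5648
m = 5648 > 0,  v_rel·d = 102 > 0  ⇒  inside

inside=yes margin=5648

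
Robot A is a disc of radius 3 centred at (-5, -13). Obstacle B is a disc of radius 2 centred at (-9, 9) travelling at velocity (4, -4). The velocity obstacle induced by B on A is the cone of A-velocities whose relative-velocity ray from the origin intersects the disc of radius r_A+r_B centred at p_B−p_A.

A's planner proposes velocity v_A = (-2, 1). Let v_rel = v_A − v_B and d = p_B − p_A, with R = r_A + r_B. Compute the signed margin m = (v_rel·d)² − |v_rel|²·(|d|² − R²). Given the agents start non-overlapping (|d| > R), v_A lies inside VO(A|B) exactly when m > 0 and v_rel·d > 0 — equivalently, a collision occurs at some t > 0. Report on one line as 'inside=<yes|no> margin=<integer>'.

d = (-4, 22),  |d|² = 500;  R = 3+2 = 5,  c = 500−5² = 475
v_rel = (-6, 5),  |v_rel|² = 61;  v_rel·d = (-6)·(-4) + (5)·(22) = 134
61·t² − 268·t + 475 = 0  ⇒  m = 134² − 61·475 = -11019
m = -11019 < 0,  v_rel·d = 134 > 0  ⇒  outside

inside=no margin=-11019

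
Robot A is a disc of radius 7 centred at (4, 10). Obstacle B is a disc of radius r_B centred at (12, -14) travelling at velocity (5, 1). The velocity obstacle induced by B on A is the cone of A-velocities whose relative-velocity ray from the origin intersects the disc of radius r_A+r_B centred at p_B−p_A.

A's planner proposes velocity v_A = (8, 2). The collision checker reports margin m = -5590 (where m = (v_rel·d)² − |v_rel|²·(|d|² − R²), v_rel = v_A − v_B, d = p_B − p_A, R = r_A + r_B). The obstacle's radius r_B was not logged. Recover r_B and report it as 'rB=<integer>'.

m = -5590
d = (8, -24);  v_rel = (3, 1),  |v_rel|² = 10
v_rel×d = (3)·(-24) − (1)·(8) = -80
since m = R²·10 − (-80)²:  R² = (6400 + -5590) / 10 = 81
R = √81 = 9  ⇒  r_B = 9 − 7 = 2

rB=2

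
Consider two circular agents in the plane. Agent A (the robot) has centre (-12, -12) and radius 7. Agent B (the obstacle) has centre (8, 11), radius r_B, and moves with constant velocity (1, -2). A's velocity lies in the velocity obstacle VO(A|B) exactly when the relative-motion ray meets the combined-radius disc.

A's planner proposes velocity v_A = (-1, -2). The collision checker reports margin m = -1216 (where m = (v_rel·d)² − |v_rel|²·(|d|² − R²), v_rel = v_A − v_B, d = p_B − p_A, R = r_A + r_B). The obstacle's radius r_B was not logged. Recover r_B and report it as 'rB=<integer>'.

m = -1216
d = (20, 23);  v_rel = (-2, 0),  |v_rel|² = 4
v_rel×d = (-2)·(23) − (0)·(20) = -46
since m = R²·4 − (-46)²:  R² = (2116 + -1216) / 4 = 225
R = √225 = 15  ⇒  r_B = 15 − 7 = 8

rB=8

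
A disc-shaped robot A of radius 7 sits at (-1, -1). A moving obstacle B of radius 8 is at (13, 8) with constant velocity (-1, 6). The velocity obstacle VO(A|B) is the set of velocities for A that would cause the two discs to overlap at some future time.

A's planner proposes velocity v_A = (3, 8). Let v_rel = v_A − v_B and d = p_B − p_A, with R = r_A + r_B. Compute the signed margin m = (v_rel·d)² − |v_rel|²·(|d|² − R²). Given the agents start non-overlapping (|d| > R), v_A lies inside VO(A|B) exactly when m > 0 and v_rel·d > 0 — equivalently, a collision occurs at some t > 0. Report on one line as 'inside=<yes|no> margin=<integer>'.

d = (14, 9),  |d|² = 277;  R = 7+8 = 15,  c = 277−15² = 52
v_rel = (4, 2),  |v_rel|² = 20;  v_rel·d = (4)·(14) + (2)·(9) = 74
20·t² − 148·t + 52 = 0  ⇒  m = 74² − 20·52 = 4436
m = 4436 > 0,  v_rel·d = 74 > 0  ⇒  inside

inside=yes margin=4436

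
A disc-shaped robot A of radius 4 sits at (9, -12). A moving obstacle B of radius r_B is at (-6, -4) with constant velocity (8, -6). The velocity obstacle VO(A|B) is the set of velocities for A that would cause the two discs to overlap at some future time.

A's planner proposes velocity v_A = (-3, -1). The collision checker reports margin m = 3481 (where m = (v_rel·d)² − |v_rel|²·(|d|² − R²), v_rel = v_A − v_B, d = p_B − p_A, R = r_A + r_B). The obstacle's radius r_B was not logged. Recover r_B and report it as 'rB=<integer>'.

m = 3481
d = (-15, 8);  v_rel = (-11, 5),  |v_rel|² = 146
v_rel×d = (-11)·(8) − (5)·(-15) = -13
since m = R²·146 − (-13)²:  R² = (169 + 3481) / 146 = 25
R = √25 = 5  ⇒  r_B = 5 − 4 = 1

rB=1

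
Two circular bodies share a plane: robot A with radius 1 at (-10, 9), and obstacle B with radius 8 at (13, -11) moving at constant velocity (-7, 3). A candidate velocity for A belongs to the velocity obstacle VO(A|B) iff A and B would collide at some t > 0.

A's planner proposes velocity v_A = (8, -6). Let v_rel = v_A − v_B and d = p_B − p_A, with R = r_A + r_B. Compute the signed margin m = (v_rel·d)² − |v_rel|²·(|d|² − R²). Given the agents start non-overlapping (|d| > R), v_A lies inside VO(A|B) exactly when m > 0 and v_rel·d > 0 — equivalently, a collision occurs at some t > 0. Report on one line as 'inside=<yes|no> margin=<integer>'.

d = (23, -20),  |d|² = 929;  R = 1+8 = 9,  c = 929−9² = 848
v_rel = (15, -9),  |v_rel|² = 306;  v_rel·d = (15)·(23) + (-9)·(-20) = 525
306·t² − 1050·t + 848 = 0  ⇒  m = 525² − 306·848 = 16137
m = 16137 > 0,  v_rel·d = 525 > 0  ⇒  inside

inside=yes margin=16137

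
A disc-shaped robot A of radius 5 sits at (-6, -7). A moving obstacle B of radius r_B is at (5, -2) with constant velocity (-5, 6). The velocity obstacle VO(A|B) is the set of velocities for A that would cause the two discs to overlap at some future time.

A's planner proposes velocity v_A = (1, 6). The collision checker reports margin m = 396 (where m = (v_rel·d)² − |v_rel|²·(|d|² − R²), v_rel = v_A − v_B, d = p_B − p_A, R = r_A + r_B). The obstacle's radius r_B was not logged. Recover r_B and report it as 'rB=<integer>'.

m = 396
d = (11, 5);  v_rel = (6, 0),  |v_rel|² = 36
v_rel×d = (6)·(5) − (0)·(11) = 30
since m = R²·36 − 30²:  R² = (900 + 396) / 36 = 36
R = √36 = 6  ⇒  r_B = 6 − 5 = 1

rB=1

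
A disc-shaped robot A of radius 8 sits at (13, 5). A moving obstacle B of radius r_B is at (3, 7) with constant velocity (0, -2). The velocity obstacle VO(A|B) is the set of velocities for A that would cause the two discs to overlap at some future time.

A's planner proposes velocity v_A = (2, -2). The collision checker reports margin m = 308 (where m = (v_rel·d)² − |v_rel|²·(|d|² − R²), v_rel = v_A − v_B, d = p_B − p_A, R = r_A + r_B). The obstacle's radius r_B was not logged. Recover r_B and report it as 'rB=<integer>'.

m = 308
d = (-10, 2);  v_rel = (2, 0),  |v_rel|² = 4
v_rel×d = (2)·(2) − (0)·(-10) = 4
since m = R²·4 − 4²:  R² = (16 + 308) / 4 = 81
R = √81 = 9  ⇒  r_B = 9 − 8 = 1

rB=1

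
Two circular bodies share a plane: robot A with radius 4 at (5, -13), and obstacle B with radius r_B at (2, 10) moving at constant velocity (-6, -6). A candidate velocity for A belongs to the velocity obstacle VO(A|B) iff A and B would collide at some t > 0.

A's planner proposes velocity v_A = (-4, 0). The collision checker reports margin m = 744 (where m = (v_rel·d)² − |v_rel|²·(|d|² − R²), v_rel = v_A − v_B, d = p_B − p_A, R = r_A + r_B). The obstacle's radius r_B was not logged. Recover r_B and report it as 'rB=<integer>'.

m = 744
d = (-3, 23);  v_rel = (2, 6),  |v_rel|² = 40
v_rel×d = (2)·(23) − (6)·(-3) = 64
since m = R²·40 − 64²:  R² = (4096 + 744) / 40 = 121
R = √121 = 11  ⇒  r_B = 11 − 4 = 7

rB=7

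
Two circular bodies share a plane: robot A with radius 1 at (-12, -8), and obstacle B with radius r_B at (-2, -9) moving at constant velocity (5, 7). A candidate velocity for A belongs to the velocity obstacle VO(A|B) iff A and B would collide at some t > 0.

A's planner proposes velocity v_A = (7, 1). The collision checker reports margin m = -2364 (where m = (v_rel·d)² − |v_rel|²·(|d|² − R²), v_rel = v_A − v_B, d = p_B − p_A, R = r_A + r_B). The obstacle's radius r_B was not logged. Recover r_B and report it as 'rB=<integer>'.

m = -2364
d = (10, -1);  v_rel = (2, -6),  |v_rel|² = 40
v_rel×d = (2)·(-1) − (-6)·(10) = 58
since m = R²·40 − 58²:  R² = (3364 + -2364) / 40 = 25
R = √25 = 5  ⇒  r_B = 5 − 1 = 4

rB=4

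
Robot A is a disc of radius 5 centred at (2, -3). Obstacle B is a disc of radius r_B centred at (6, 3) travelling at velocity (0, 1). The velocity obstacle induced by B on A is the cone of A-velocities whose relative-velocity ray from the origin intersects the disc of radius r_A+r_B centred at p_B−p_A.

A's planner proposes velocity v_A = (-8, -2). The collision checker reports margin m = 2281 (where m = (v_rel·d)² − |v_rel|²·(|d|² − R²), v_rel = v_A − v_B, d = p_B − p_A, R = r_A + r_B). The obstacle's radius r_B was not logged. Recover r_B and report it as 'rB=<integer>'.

m = 2281
d = (4, 6);  v_rel = (-8, -3),  |v_rel|² = 73
v_rel×d = (-8)·(6) − (-3)·(4) = -36
since m = R²·73 − (-36)²:  R² = (1296 + 2281) / 73 = 49
R = √49 = 7  ⇒  r_B = 7 − 5 = 2

rB=2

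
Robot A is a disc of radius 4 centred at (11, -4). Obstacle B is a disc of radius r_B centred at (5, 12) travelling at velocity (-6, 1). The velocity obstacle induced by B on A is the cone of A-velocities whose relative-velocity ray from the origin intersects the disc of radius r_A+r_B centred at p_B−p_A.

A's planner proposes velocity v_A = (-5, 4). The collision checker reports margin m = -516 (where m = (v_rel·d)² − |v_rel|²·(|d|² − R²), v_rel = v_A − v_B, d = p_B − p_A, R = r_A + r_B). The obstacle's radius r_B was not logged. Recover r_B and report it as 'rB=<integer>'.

m = -516
d = (-6, 16);  v_rel = (1, 3),  |v_rel|² = 10
v_rel×d = (1)·(16) − (3)·(-6) = 34
since m = R²·10 − 34²:  R² = (1156 + -516) / 10 = 64
R = √64 = 8  ⇒  r_B = 8 − 4 = 4

rB=4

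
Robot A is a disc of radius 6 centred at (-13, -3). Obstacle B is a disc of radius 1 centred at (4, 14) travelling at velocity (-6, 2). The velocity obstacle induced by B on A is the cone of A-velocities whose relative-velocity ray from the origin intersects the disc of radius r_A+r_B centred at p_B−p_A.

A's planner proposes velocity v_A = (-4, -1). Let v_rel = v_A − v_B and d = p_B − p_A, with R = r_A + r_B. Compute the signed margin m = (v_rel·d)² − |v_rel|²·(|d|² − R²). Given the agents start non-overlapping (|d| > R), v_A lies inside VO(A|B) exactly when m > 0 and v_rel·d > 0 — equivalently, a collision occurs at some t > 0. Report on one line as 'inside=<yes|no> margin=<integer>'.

d = (17, 17),  |d|² = 578;  R = 6+1 = 7,  c = 578−7² = 529
v_rel = (2, -3),  |v_rel|² = 13;  v_rel·d = (2)·(17) + (-3)·(17) = -17
13·t² + 34·t + 529 = 0  ⇒  m = (-17)² − 13·529 = -6588
m = -6588 < 0,  v_rel·d = -17 < 0  ⇒  outside

inside=no margin=-6588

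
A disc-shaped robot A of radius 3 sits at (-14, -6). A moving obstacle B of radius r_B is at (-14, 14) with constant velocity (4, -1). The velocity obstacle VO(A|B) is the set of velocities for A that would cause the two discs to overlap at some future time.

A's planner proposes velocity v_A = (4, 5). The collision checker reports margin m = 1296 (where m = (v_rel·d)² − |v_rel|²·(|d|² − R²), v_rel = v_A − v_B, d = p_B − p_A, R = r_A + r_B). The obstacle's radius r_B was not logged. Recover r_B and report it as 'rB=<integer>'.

m = 1296
d = (0, 20);  v_rel = (0, 6),  |v_rel|² = 36
v_rel×d = (0)·(20) − (6)·(0) = 0
since m = R²·36 − 0²:  R² = (0 + 1296) / 36 = 36
R = √36 = 6  ⇒  r_B = 6 − 3 = 3

rB=3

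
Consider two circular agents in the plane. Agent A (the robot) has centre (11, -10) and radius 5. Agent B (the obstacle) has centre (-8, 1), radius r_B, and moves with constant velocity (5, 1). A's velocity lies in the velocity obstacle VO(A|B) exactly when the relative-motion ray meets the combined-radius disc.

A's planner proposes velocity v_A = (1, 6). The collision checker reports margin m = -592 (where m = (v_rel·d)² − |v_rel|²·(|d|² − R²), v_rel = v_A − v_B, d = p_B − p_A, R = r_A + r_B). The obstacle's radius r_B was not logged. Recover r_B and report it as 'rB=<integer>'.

m = -592
d = (-19, 11);  v_rel = (-4, 5),  |v_rel|² = 41
v_rel×d = (-4)·(11) − (5)·(-19) = 51
since m = R²·41 − 51²:  R² = (2601 + -592) / 41 = 49
R = √49 = 7  ⇒  r_B = 7 − 5 = 2

rB=2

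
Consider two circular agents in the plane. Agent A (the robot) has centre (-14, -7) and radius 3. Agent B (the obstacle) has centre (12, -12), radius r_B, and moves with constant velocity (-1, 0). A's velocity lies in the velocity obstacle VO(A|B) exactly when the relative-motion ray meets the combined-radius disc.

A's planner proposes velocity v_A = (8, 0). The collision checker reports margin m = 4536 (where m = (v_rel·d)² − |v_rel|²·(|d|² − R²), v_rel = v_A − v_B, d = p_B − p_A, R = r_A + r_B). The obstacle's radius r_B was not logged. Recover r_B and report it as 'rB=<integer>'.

m = 4536
d = (26, -5);  v_rel = (9, 0),  |v_rel|² = 81
v_rel×d = (9)·(-5) − (0)·(26) = -45
since m = R²·81 − (-45)²:  R² = (2025 + 4536) / 81 = 81
R = √81 = 9  ⇒  r_B = 9 − 3 = 6

rB=6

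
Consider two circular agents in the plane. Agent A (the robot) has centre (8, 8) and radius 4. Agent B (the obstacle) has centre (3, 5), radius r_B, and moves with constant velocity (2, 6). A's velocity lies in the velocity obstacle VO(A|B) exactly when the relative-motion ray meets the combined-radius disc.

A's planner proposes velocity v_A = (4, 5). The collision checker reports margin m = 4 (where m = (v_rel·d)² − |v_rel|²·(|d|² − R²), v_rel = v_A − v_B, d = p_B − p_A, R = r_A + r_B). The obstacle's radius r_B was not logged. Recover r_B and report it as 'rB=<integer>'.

m = 4
d = (-5, -3);  v_rel = (2, -1),  |v_rel|² = 5
v_rel×d = (2)·(-3) − (-1)·(-5) = -11
since m = R²·5 − (-11)²:  R² = (121 + 4) / 5 = 25
R = √25 = 5  ⇒  r_B = 5 − 4 = 1

rB=1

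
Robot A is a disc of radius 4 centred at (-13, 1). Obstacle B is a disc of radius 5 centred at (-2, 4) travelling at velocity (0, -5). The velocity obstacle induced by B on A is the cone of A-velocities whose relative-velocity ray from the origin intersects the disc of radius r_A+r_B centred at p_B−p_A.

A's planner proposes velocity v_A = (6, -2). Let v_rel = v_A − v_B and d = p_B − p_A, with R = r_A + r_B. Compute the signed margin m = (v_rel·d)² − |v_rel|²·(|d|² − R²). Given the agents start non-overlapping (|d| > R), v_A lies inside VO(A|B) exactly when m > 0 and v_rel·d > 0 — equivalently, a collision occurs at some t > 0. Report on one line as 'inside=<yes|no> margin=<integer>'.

d = (11, 3),  |d|² = 130;  R = 4+5 = 9,  c = 130−9² = 49
v_rel = (6, 3),  |v_rel|² = 45;  v_rel·d = (6)·(11) + (3)·(3) = 75
45·t² − 150·t + 49 = 0  ⇒  m = 75² − 45·49 = 3420
m = 3420 > 0,  v_rel·d = 75 > 0  ⇒  inside

inside=yes margin=3420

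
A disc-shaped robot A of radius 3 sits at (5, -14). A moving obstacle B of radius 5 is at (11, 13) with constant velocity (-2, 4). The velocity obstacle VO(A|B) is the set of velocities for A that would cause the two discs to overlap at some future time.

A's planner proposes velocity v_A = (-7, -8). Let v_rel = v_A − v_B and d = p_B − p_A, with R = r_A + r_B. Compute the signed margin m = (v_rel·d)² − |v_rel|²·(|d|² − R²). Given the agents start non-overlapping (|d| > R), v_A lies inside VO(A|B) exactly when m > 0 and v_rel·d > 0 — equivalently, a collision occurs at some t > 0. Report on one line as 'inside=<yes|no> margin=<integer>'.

d = (6, 27),  |d|² = 765;  R = 3+5 = 8,  c = 765−8² = 701
v_rel = (-5, -12),  |v_rel|² = 169;  v_rel·d = (-5)·(6) + (-12)·(27) = -354
169·t² + 708·t + 701 = 0  ⇒  m = (-354)² − 169·701 = 6847
m = 6847 > 0,  v_rel·d = -354 < 0  ⇒  outside

inside=no margin=6847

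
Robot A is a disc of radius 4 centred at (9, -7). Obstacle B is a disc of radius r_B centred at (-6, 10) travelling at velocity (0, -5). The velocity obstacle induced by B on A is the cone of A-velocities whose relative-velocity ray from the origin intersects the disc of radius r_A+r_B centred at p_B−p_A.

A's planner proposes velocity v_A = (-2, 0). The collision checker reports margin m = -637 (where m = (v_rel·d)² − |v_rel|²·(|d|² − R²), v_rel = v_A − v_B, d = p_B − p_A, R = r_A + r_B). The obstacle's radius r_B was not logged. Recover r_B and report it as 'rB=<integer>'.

m = -637
d = (-15, 17);  v_rel = (-2, 5),  |v_rel|² = 29
v_rel×d = (-2)·(17) − (5)·(-15) = 41
since m = R²·29 − 41²:  R² = (1681 + -637) / 29 = 36
R = √36 = 6  ⇒  r_B = 6 − 4 = 2

rB=2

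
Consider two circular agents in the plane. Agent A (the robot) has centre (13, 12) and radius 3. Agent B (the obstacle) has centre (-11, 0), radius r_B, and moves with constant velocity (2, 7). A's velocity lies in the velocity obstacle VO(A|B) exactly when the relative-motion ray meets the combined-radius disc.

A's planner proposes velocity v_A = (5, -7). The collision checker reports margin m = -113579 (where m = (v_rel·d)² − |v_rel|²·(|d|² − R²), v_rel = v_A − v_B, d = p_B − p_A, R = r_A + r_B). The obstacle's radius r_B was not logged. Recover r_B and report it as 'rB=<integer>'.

m = -113579
d = (-24, -12);  v_rel = (3, -14),  |v_rel|² = 205
v_rel×d = (3)·(-12) − (-14)·(-24) = -372
since m = R²·205 − (-372)²:  R² = (138384 + -113579) / 205 = 121
R = √121 = 11  ⇒  r_B = 11 − 3 = 8

rB=8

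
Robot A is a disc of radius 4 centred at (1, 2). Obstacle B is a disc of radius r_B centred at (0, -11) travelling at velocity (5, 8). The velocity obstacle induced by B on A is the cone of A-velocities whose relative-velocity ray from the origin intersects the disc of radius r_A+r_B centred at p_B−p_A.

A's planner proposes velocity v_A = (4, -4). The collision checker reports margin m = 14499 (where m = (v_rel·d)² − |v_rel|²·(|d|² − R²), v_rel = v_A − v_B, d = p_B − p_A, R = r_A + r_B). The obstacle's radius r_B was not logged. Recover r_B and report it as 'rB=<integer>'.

m = 14499
d = (-1, -13);  v_rel = (-1, -12),  |v_rel|² = 145
v_rel×d = (-1)·(-13) − (-12)·(-1) = 1
since m = R²·145 − 1²:  R² = (1 + 14499) / 145 = 100
R = √100 = 10  ⇒  r_B = 10 − 4 = 6

rB=6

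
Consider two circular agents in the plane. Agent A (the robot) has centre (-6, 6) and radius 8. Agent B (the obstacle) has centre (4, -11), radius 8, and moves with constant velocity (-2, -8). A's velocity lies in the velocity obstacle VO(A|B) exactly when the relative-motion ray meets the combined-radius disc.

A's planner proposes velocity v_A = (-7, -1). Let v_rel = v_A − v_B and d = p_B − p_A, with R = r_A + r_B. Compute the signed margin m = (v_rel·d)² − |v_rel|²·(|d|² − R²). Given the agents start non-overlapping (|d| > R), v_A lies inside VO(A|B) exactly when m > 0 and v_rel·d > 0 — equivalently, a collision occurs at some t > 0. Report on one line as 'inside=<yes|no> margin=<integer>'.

d = (10, -17),  |d|² = 389;  R = 8+8 = 16,  c = 389−16² = 133
v_rel = (-5, 7),  |v_rel|² = 74;  v_rel·d = (-5)·(10) + (7)·(-17) = -169
74·t² + 338·t + 133 = 0  ⇒  m = (-169)² − 74·133 = 18719
m = 18719 > 0,  v_rel·d = -169 < 0  ⇒  outside

inside=no margin=18719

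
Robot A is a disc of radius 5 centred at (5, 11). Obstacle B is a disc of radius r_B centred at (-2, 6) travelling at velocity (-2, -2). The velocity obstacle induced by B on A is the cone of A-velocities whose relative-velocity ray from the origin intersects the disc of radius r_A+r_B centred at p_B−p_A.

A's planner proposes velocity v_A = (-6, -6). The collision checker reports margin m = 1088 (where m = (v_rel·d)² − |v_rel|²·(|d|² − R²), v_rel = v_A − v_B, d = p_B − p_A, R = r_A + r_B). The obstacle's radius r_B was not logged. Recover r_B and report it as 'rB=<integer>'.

m = 1088
d = (-7, -5);  v_rel = (-4, -4),  |v_rel|² = 32
v_rel×d = (-4)·(-5) − (-4)·(-7) = -8
since m = R²·32 − (-8)²:  R² = (64 + 1088) / 32 = 36
R = √36 = 6  ⇒  r_B = 6 − 5 = 1

rB=1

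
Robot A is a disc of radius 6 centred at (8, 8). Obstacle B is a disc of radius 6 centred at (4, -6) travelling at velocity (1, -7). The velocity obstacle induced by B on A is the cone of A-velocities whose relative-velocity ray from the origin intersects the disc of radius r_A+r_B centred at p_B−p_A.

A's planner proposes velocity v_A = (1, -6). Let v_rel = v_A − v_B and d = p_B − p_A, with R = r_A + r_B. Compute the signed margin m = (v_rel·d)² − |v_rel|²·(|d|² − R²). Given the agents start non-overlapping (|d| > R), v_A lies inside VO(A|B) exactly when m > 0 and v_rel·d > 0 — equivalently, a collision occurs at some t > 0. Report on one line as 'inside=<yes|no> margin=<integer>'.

d = (-4, -14),  |d|² = 212;  R = 6+6 = 12,  c = 212−12² = 68
v_rel = (0, 1),  |v_rel|² = 1;  v_rel·d = (0)·(-4) + (1)·(-14) = -14
1·t² + 28·t + 68 = 0  ⇒  m = (-14)² − 1·68 = 128
m = 128 > 0,  v_rel·d = -14 < 0  ⇒  outside

inside=no margin=128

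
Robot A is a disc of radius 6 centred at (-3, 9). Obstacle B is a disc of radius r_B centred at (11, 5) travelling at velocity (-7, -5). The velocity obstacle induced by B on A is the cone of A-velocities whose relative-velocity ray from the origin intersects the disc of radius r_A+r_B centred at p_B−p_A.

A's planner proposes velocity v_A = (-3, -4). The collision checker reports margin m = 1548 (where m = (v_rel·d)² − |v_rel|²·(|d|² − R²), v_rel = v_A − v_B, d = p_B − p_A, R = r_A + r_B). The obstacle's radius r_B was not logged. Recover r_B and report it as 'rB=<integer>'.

m = 1548
d = (14, -4);  v_rel = (4, 1),  |v_rel|² = 17
v_rel×d = (4)·(-4) − (1)·(14) = -30
since m = R²·17 − (-30)²:  R² = (900 + 1548) / 17 = 144
R = √144 = 12  ⇒  r_B = 12 − 6 = 6

rB=6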